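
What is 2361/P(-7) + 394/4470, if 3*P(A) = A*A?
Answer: 15840158/109515 ≈ 144.64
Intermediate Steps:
P(A) = A²/3 (P(A) = (A*A)/3 = A²/3)
2361/P(-7) + 394/4470 = 2361/(((⅓)*(-7)²)) + 394/4470 = 2361/(((⅓)*49)) + 394*(1/4470) = 2361/(49/3) + 197/2235 = 2361*(3/49) + 197/2235 = 7083/49 + 197/2235 = 15840158/109515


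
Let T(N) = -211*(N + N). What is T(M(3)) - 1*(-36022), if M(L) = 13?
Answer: 30536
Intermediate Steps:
T(N) = -422*N
T(M(3)) - 1*(-36022) = -422*13 - 1*(-36022) = -5486 + 36022 = 30536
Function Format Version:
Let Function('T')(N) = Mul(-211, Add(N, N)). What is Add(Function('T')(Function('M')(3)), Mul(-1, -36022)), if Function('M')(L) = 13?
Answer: 30536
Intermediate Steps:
Function('T')(N) = Mul(-422, N) (Function('T')(N) = Mul(-211, Mul(2, N)) = Mul(-422, N))
Add(Function('T')(Function('M')(3)), Mul(-1, -36022)) = Add(Mul(-422, 13), Mul(-1, -36022)) = Add(-5486, 36022) = 30536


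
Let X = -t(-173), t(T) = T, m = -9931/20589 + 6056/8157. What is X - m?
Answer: 3223412668/18660497 ≈ 172.74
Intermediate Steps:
m = 4853313/18660497 (m = -9931*1/20589 + 6056*(1/8157) = -9931/20589 + 6056/8157 = 4853313/18660497 ≈ 0.26009)
X = 173 (X = -1*(-173) = 173)
X - m = 173 - 1*4853313/18660497 = 173 - 4853313/18660497 = 3223412668/18660497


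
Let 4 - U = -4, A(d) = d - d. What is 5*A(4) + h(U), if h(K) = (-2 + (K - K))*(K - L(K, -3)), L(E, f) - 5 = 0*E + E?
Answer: 10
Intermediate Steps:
L(E, f) = 5 + E (L(E, f) = 5 + (0*E + E) = 5 + (0 + E) = 5 + E)
A(d) = 0
U = 8 (U = 4 - 1*(-4) = 4 + 4 = 8)
h(K) = 10 (h(K) = (-2 + (K - K))*(K - (5 + K)) = (-2 + 0)*(K + (-5 - K)) = -2*(-5) = 10)
5*A(4) + h(U) = 5*0 + 10 = 0 + 10 = 10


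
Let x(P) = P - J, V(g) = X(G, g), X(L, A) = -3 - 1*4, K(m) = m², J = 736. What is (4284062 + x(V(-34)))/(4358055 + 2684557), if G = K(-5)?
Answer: 4283319/7042612 ≈ 0.60820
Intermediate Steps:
G = 25 (G = (-5)² = 25)
X(L, A) = -7 (X(L, A) = -3 - 4 = -7)
V(g) = -7
x(P) = -736 + P (x(P) = P - 1*736 = P - 736 = -736 + P)
(4284062 + x(V(-34)))/(4358055 + 2684557) = (4284062 + (-736 - 7))/(4358055 + 2684557) = (4284062 - 743)/7042612 = 4283319*(1/7042612) = 4283319/7042612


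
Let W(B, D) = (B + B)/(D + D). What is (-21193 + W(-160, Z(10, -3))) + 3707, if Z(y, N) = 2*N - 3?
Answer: -157214/9 ≈ -17468.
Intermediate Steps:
Z(y, N) = -3 + 2*N
W(B, D) = B/D (W(B, D) = (2*B)/((2*D)) = (2*B)*(1/(2*D)) = B/D)
(-21193 + W(-160, Z(10, -3))) + 3707 = (-21193 - 160/(-3 + 2*(-3))) + 3707 = (-21193 - 160/(-3 - 6)) + 3707 = (-21193 - 160/(-9)) + 3707 = (-21193 - 160*(-⅑)) + 3707 = (-21193 + 160/9) + 3707 = -190577/9 + 3707 = -157214/9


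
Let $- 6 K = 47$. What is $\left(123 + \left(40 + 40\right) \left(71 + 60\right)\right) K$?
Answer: $- \frac{498341}{6} \approx -83057.0$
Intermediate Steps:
$K = - \frac{47}{6}$ ($K = \left(- \frac{1}{6}\right) 47 = - \frac{47}{6} \approx -7.8333$)
$\left(123 + \left(40 + 40\right) \left(71 + 60\right)\right) K = \left(123 + \left(40 + 40\right) \left(71 + 60\right)\right) \left(- \frac{47}{6}\right) = \left(123 + 80 \cdot 131\right) \left(- \frac{47}{6}\right) = \left(123 + 10480\right) \left(- \frac{47}{6}\right) = 10603 \left(- \frac{47}{6}\right) = - \frac{498341}{6}$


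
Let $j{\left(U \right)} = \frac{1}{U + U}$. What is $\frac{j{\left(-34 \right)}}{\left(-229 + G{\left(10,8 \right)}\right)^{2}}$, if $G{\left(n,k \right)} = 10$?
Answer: $- \frac{1}{3261348} \approx -3.0662 \cdot 10^{-7}$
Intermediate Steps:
$j{\left(U \right)} = \frac{1}{2 U}$
$\frac{j{\left(-34 \right)}}{\left(-229 + G{\left(10,8 \right)}\right)^{2}} = \frac{\frac{1}{2} \frac{1}{-34}}{\left(-229 + 10\right)^{2}} = \frac{\frac{1}{2} \left(- \frac{1}{34}\right)}{\left(-219\right)^{2}} = - \frac{1}{68 \cdot 47961} = \left(- \frac{1}{68}\right) \frac{1}{47961} = - \frac{1}{3261348}$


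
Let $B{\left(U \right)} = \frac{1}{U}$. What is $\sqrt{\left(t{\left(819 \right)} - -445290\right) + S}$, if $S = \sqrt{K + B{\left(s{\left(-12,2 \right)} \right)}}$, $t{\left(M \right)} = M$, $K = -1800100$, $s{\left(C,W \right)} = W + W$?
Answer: $\frac{\sqrt{1784436 + 2 i \sqrt{7200399}}}{2} \approx 667.92 + 1.0044 i$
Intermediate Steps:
$s{\left(C,W \right)} = 2 W$
$S = \frac{i \sqrt{7200399}}{2}$ ($S = \sqrt{-1800100 + \frac{1}{2 \cdot 2}} = \sqrt{-1800100 + \frac{1}{4}} = \sqrt{- \frac{7200399}{4}} = \frac{i \sqrt{7200399}}{2} \approx 1341.7 i$)
$\sqrt{\left(t{\left(819 \right)} - -445290\right) + S} = \sqrt{\left(819 - -445290\right) + \frac{i \sqrt{7200399}}{2}} = \sqrt{\left(819 + 445290\right) + \frac{i \sqrt{7200399}}{2}} = \sqrt{446109 + \frac{i \sqrt{7200399}}{2}}$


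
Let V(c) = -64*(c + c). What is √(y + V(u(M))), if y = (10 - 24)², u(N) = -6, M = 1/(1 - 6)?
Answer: 2*√241 ≈ 31.048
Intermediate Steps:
M = -⅕ (M = 1/(-5) = -⅕ ≈ -0.20000)
y = 196 (y = (-14)² = 196)
V(c) = -128*c
√(y + V(u(M))) = √(196 - 128*(-6)) = √(196 + 768) = √964 = 2*√241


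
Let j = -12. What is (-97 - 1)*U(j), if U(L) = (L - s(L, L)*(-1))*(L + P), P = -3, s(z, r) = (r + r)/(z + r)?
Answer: -16170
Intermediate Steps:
s(z, r) = 2*r/(r + z) (s(z, r) = (2*r)/(r + z) = 2*r/(r + z))
U(L) = (1 + L)*(-3 + L) (U(L) = (L - 2*L/(L + L)*(-1))*(L - 3) = (L - 2*L/(2*L)*(-1))*(-3 + L) = (L - 2*L*1/(2*L)*(-1))*(-3 + L) = (L - 1*1*(-1))*(-3 + L) = (L - 1*(-1))*(-3 + L) = (L + 1)*(-3 + L) = (1 + L)*(-3 + L))
(-97 - 1)*U(j) = (-97 - 1)*(-3 + (-12)² - 2*(-12)) = -98*(-3 + 144 + 24) = -98*165 = -16170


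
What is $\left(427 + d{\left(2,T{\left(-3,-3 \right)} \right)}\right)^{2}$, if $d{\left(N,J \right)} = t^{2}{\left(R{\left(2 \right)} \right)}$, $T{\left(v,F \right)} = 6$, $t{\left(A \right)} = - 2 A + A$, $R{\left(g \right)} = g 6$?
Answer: $326041$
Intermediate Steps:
$R{\left(g \right)} = 6 g$
$t{\left(A \right)} = - A$
$d{\left(N,J \right)} = 144$ ($d{\left(N,J \right)} = \left(- 6 \cdot 2\right)^{2} = \left(\left(-1\right) 12\right)^{2} = \left(-12\right)^{2} = 144$)
$\left(427 + d{\left(2,T{\left(-3,-3 \right)} \right)}\right)^{2} = \left(427 + 144\right)^{2} = 571^{2} = 326041$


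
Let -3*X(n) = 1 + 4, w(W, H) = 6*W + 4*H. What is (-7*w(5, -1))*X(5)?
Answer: 910/3 ≈ 303.33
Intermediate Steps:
w(W, H) = 4*H + 6*W
X(n) = -5/3 (X(n) = -(1 + 4)/3 = -⅓*5 = -5/3)
(-7*w(5, -1))*X(5) = -7*(4*(-1) + 6*5)*(-5/3) = -7*(-4 + 30)*(-5/3) = -7*26*(-5/3) = -182*(-5/3) = 910/3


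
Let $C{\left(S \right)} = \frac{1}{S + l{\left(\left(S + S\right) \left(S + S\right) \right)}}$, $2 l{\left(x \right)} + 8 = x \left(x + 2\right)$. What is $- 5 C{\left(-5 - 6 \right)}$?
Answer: $- \frac{5}{117597} \approx -4.2518 \cdot 10^{-5}$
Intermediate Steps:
$l{\left(x \right)} = -4 + \frac{x \left(2 + x\right)}{2}$ ($l{\left(x \right)} = -4 + \frac{x \left(x + 2\right)}{2} = -4 + \frac{x \left(2 + x\right)}{2}$)
$C{\left(S \right)} = \frac{1}{-4 + S + 4 S^{2} + 8 S^{4}}$ ($C{\left(S \right)} = \frac{1}{S + \left(-4 + \left(S + S\right) \left(S + S\right) + \frac{\left(\left(S + S\right) \left(S + S\right)\right)^{2}}{2}\right)} = \frac{1}{S + \left(-4 + 2 S 2 S + \frac{\left(2 S 2 S\right)^{2}}{2}\right)} = \frac{1}{S + \left(-4 + 4 S^{2} + \frac{\left(4 S^{2}\right)^{2}}{2}\right)} = \frac{1}{S + \left(-4 + 4 S^{2} + \frac{16 S^{4}}{2}\right)} = \frac{1}{S + \left(-4 + 4 S^{2} + 8 S^{4}\right)} = \frac{1}{-4 + S + 4 S^{2} + 8 S^{4}}$)
$- 5 C{\left(-5 - 6 \right)} = - \frac{5}{-4 - 11 + 4 \left(-5 - 6\right)^{2} + 8 \left(-5 - 6\right)^{4}} = - \frac{5}{-4 - 11 + 4 \left(-11\right)^{2} + 8 \left(-11\right)^{4}} = - \frac{5}{-4 - 11 + 4 \cdot 121 + 8 \cdot 14641} = - \frac{5}{-4 - 11 + 484 + 117128} = - \frac{5}{117597}$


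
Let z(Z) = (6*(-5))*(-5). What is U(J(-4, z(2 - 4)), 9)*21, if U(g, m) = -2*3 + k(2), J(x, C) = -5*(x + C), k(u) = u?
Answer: -84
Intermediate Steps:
z(Z) = 150 (z(Z) = -30*(-5) = 150)
J(x, C) = -5*C - 5*x (J(x, C) = -5*(C + x) = -5*C - 5*x)
U(g, m) = -4 (U(g, m) = -2*3 + 2 = -6 + 2 = -4)
U(J(-4, z(2 - 4)), 9)*21 = -4*21 = -84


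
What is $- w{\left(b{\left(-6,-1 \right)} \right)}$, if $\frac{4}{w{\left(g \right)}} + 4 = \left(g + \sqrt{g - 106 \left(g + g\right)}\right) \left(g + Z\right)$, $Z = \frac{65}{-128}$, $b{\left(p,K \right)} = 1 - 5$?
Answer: $\frac{229888}{69441615} + \frac{147712 \sqrt{211}}{69441615} \approx 0.034209$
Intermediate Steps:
$b{\left(p,K \right)} = -4$
$Z = - \frac{65}{128}$ ($Z = 65 \left(- \frac{1}{128}\right) = - \frac{65}{128} \approx -0.50781$)
$w{\left(g \right)} = \frac{4}{-4 + \left(- \frac{65}{128} + g\right) \left(g + \sqrt{211} \sqrt{- g}\right)}$ ($w{\left(g \right)} = \frac{4}{-4 + \left(g + \sqrt{g - 106 \left(g + g\right)}\right) \left(g - \frac{65}{128}\right)} = \frac{4}{-4 + \left(g + \sqrt{g - 106 \cdot 2 g}\right) \left(- \frac{65}{128} + g\right)} = \frac{4}{-4 + \left(g + \sqrt{g - 212 g}\right) \left(- \frac{65}{128} + g\right)} = \frac{4}{-4 + \left(g + \sqrt{- 211 g}\right) \left(- \frac{65}{128} + g\right)} = \frac{4}{-4 + \left(g + \sqrt{211} \sqrt{- g}\right) \left(- \frac{65}{128} + g\right)} = \frac{4}{-4 + \left(- \frac{65}{128} + g\right) \left(g + \sqrt{211} \sqrt{- g}\right)}$)
$- w{\left(b{\left(-6,-1 \right)} \right)} = - \frac{512}{-512 - -260 + 128 \left(-4\right)^{2} - 128 \sqrt{211} \left(\left(-1\right) \left(-4\right)\right)^{\frac{3}{2}} - 65 \sqrt{211} \sqrt{\left(-1\right) \left(-4\right)}} = - \frac{512}{-512 + 260 + 128 \cdot 16 - 128 \sqrt{211} \cdot 4^{\frac{3}{2}} - 65 \sqrt{211} \sqrt{4}} = - \frac{512}{-512 + 260 + 2048 - 128 \sqrt{211} \cdot 8 - 65 \sqrt{211} \cdot 2} = - \frac{512}{-512 + 260 + 2048 - 1024 \sqrt{211} - 130 \sqrt{211}} = - \frac{512}{1796 - 1154 \sqrt{211}}$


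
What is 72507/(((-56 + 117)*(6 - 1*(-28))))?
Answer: 72507/2074 ≈ 34.960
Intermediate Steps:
72507/(((-56 + 117)*(6 - 1*(-28)))) = 72507/((61*(6 + 28))) = 72507/((61*34)) = 72507/2074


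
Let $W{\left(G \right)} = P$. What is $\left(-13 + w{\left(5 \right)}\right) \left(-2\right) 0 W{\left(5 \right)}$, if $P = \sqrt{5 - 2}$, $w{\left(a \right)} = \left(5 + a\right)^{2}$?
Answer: $0$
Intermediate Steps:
$P = \sqrt{3} \approx 1.732$
$W{\left(G \right)} = \sqrt{3}$
$\left(-13 + w{\left(5 \right)}\right) \left(-2\right) 0 W{\left(5 \right)} = \left(-13 + \left(5 + 5\right)^{2}\right) \left(-2\right) 0 \sqrt{3} = \left(-13 + 10^{2}\right) 0 \sqrt{3} = \left(-13 + 100\right) 0 = 87 \cdot 0 = 0$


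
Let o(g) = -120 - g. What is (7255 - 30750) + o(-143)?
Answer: -23472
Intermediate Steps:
(7255 - 30750) + o(-143) = (7255 - 30750) + (-120 - 1*(-143)) = -23495 + (-120 + 143) = -23495 + 23 = -23472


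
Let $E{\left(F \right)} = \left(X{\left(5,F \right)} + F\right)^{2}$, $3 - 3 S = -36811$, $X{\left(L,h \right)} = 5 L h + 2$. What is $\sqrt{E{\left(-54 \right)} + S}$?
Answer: $\frac{\sqrt{17800878}}{3} \approx 1406.4$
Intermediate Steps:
$X{\left(L,h \right)} = 2 + 5 L h$ ($X{\left(L,h \right)} = 5 L h + 2 = 2 + 5 L h$)
$S = \frac{36814}{3}$ ($S = 1 - - \frac{36811}{3} = 1 + \frac{36811}{3} = \frac{36814}{3} \approx 12271.0$)
$E{\left(F \right)} = \left(2 + 26 F\right)^{2}$ ($E{\left(F \right)} = \left(\left(2 + 5 \cdot 5 F\right) + F\right)^{2} = \left(\left(2 + 25 F\right) + F\right)^{2} = \left(2 + 26 F\right)^{2}$)
$\sqrt{E{\left(-54 \right)} + S} = \sqrt{4 \left(1 + 13 \left(-54\right)\right)^{2} + \frac{36814}{3}} = \sqrt{4 \left(1 - 702\right)^{2} + \frac{36814}{3}} = \sqrt{4 \left(-701\right)^{2} + \frac{36814}{3}} = \sqrt{4 \cdot 491401 + \frac{36814}{3}} = \sqrt{1965604 + \frac{36814}{3}} = \sqrt{\frac{5933626}{3}} = \frac{\sqrt{17800878}}{3}$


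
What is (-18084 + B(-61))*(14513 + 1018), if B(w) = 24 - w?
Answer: -279542469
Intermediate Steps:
(-18084 + B(-61))*(14513 + 1018) = (-18084 + (24 - 1*(-61)))*(14513 + 1018) = (-18084 + (24 + 61))*15531 = (-18084 + 85)*15531 = -17999*15531 = -279542469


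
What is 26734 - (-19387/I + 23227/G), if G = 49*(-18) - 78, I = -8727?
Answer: 24906600421/930880 ≈ 26756.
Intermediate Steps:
G = -960 (G = -882 - 78 = -960)
26734 - (-19387/I + 23227/G) = 26734 - (-19387/(-8727) + 23227/(-960)) = 26734 - (-19387*(-1/8727) + 23227*(-1/960)) = 26734 - (19387/8727 - 23227/960) = 26734 - 1*(-20454501/930880) = 26734 + 20454501/930880 = 24906600421/930880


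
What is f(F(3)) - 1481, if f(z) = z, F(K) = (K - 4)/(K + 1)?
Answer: -5925/4 ≈ -1481.3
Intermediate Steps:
F(K) = (-4 + K)/(1 + K)
f(F(3)) - 1481 = (-4 + 3)/(1 + 3) - 1481 = -1/4 - 1481 = -5925/4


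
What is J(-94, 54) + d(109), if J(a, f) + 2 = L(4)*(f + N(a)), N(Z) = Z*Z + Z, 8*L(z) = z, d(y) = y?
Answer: 4505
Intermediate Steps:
L(z) = z/8
N(Z) = Z + Z**2 (N(Z) = Z**2 + Z = Z + Z**2)
J(a, f) = -2 + f/2 + a*(1 + a)/2 (J(a, f) = -2 + ((1/8)*4)*(f + a*(1 + a)) = -2 + (f + a*(1 + a))/2 = -2 + (f/2 + a*(1 + a)/2) = -2 + f/2 + a*(1 + a)/2)
J(-94, 54) + d(109) = (-2 + (1/2)*54 + (1/2)*(-94)*(1 - 94)) + 109 = (-2 + 27 + (1/2)*(-94)*(-93)) + 109 = (-2 + 27 + 4371) + 109 = 4396 + 109 = 4505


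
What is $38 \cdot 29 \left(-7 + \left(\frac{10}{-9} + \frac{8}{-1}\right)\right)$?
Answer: $- \frac{159790}{9} \approx -17754.0$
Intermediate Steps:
$38 \cdot 29 \left(-7 + \left(\frac{10}{-9} + \frac{8}{-1}\right)\right) = 1102 \left(-7 + \left(10 \left(- \frac{1}{9}\right) + 8 \left(-1\right)\right)\right) = 1102 \left(-7 - \frac{82}{9}\right) = 1102 \left(- \frac{145}{9}\right) = - \frac{159790}{9}$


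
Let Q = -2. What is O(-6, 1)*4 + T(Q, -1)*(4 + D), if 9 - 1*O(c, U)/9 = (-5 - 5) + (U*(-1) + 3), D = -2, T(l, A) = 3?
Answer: 618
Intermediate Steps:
O(c, U) = 144 + 9*U (O(c, U) = 81 - 9*((-5 - 5) + (U*(-1) + 3)) = 81 - 9*(-10 + (-U + 3)) = 81 - 9*(-10 + (3 - U)) = 81 - 9*(-7 - U) = 81 + (63 + 9*U) = 144 + 9*U)
O(-6, 1)*4 + T(Q, -1)*(4 + D) = (144 + 9*1)*4 + 3*(4 - 2) = (144 + 9)*4 + 3*2 = 153*4 + 6 = 612 + 6 = 618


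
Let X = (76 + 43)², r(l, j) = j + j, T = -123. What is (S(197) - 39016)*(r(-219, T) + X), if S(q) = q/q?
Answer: -542893725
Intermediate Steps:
S(q) = 1
r(l, j) = 2*j
X = 14161 (X = 119² = 14161)
(S(197) - 39016)*(r(-219, T) + X) = (1 - 39016)*(2*(-123) + 14161) = -39015*(-246 + 14161) = -39015*13915 = -542893725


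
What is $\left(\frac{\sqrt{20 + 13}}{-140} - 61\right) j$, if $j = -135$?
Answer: $8235 + \frac{27 \sqrt{33}}{28} \approx 8240.5$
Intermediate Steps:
$\left(\frac{\sqrt{20 + 13}}{-140} - 61\right) j = \left(\frac{\sqrt{20 + 13}}{-140} - 61\right) \left(-135\right) = \left(\sqrt{33} \left(- \frac{1}{140}\right) - 61\right) \left(-135\right) = \left(- \frac{\sqrt{33}}{140} - 61\right) \left(-135\right) = \left(-61 - \frac{\sqrt{33}}{140}\right) \left(-135\right) = 8235 + \frac{27 \sqrt{33}}{28}$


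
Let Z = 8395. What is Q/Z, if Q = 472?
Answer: 472/8395 ≈ 0.056224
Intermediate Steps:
Q/Z = 472/8395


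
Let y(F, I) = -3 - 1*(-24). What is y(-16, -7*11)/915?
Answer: 7/305 ≈ 0.022951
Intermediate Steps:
y(F, I) = 21 (y(F, I) = -3 + 24 = 21)
y(-16, -7*11)/915 = 21/915 = 21*(1/915) = 7/305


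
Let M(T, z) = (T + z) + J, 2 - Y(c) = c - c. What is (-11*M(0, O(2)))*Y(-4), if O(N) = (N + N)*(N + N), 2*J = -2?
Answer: -330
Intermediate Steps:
J = -1 (J = (½)*(-2) = -1)
Y(c) = 2 (Y(c) = 2 - (c - c) = 2 - 1*0 = 2 + 0 = 2)
O(N) = 4*N² (O(N) = (2*N)*(2*N) = 4*N²)
M(T, z) = -1 + T + z (M(T, z) = (T + z) - 1 = -1 + T + z)
(-11*M(0, O(2)))*Y(-4) = -11*(-1 + 0 + 4*2²)*2 = -11*(-1 + 0 + 4*4)*2 = -11*(-1 + 0 + 16)*2 = -11*15*2 = -165*2 = -330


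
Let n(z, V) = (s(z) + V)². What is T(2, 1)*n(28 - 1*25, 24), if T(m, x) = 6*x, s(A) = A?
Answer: 4374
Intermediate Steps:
n(z, V) = (V + z)² (n(z, V) = (z + V)² = (V + z)²)
T(2, 1)*n(28 - 1*25, 24) = (6*1)*(24 + (28 - 1*25))² = 6*(24 + (28 - 25))² = 6*(24 + 3)² = 6*27² = 6*729 = 4374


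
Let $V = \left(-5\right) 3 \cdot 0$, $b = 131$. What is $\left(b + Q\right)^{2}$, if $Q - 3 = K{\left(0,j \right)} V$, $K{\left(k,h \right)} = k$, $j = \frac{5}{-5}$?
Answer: $17956$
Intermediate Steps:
$j = -1$ ($j = 5 \left(- \frac{1}{5}\right) = -1$)
$V = 0$ ($V = \left(-15\right) 0 = 0$)
$Q = 3$ ($Q = 3 + 0 \cdot 0 = 3 + 0 = 3$)
$\left(b + Q\right)^{2} = \left(131 + 3\right)^{2} = 134^{2} = 17956$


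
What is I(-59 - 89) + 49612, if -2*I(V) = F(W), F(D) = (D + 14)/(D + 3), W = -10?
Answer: 347286/7 ≈ 49612.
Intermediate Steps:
F(D) = (14 + D)/(3 + D)
I(V) = 2/7 (I(V) = -(14 - 10)/(2*(3 - 10)) = -4/(2*(-7)) = -(-1)*4/14 = -½*(-4/7) = 2/7)
I(-59 - 89) + 49612 = 2/7 + 49612 = 347286/7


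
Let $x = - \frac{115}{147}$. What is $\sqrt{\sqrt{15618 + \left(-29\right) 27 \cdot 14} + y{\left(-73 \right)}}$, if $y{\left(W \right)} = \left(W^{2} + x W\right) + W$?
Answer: $\frac{\sqrt{2343081 + 1764 \sqrt{291}}}{21} \approx 73.358$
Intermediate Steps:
$x = - \frac{115}{147}$ ($x = \left(-115\right) \frac{1}{147} = - \frac{115}{147} \approx -0.78231$)
$y{\left(W \right)} = W^{2} + \frac{32 W}{147}$ ($y{\left(W \right)} = \left(W^{2} - \frac{115 W}{147}\right) + W = W^{2} + \frac{32 W}{147}$)
$\sqrt{\sqrt{15618 + \left(-29\right) 27 \cdot 14} + y{\left(-73 \right)}} = \sqrt{\sqrt{15618 + \left(-29\right) 27 \cdot 14} + \frac{1}{147} \left(-73\right) \left(32 + 147 \left(-73\right)\right)} = \sqrt{\sqrt{15618 - 10962} + \frac{1}{147} \left(-73\right) \left(32 - 10731\right)} = \sqrt{\sqrt{15618 - 10962} + \frac{1}{147} \left(-73\right) \left(-10699\right)} = \sqrt{\sqrt{4656} + \frac{781027}{147}} = \sqrt{4 \sqrt{291} + \frac{781027}{147}} = \sqrt{\frac{781027}{147} + 4 \sqrt{291}}$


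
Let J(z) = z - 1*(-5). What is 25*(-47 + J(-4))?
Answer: -1150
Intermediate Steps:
J(z) = 5 + z (J(z) = z + 5 = 5 + z)
25*(-47 + J(-4)) = 25*(-47 + (5 - 4)) = 25*(-47 + 1) = 25*(-46) = -1150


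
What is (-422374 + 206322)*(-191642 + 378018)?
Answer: -40266907552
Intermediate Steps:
(-422374 + 206322)*(-191642 + 378018) = -216052*186376 = -40266907552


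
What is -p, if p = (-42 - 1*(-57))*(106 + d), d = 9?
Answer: -1725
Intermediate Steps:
p = 1725 (p = (-42 - 1*(-57))*(106 + 9) = (-42 + 57)*115 = 15*115 = 1725)
-p = -1*1725 = -1725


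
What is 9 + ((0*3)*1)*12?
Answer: 9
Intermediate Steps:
9 + ((0*3)*1)*12 = 9 + (0*1)*12 = 9 + 0*12 = 9 + 0 = 9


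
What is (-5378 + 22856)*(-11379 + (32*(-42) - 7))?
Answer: -222494940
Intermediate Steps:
(-5378 + 22856)*(-11379 + (32*(-42) - 7)) = 17478*(-11379 + (-1344 - 7)) = 17478*(-11379 - 1351) = 17478*(-12730) = -222494940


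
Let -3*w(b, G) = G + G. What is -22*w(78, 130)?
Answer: 5720/3 ≈ 1906.7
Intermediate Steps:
w(b, G) = -2*G/3 (w(b, G) = -(G + G)/3 = -2*G/3)
-22*w(78, 130) = -(-44)*130/3 = -22*(-260/3) = 5720/3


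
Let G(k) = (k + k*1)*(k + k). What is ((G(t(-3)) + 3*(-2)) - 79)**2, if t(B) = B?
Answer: 2401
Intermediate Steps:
G(k) = 4*k**2 (G(k) = (k + k)*(2*k) = (2*k)*(2*k) = 4*k**2)
((G(t(-3)) + 3*(-2)) - 79)**2 = ((4*(-3)**2 + 3*(-2)) - 79)**2 = ((4*9 - 6) - 79)**2 = ((36 - 6) - 79)**2 = (30 - 79)**2 = (-49)**2 = 2401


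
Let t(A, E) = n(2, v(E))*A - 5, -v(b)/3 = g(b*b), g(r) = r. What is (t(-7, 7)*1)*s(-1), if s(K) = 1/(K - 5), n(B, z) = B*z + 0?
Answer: -2053/6 ≈ -342.17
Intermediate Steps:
v(b) = -3*b² (v(b) = -3*b*b = -3*b²)
n(B, z) = B*z
t(A, E) = -5 - 6*A*E² (t(A, E) = (2*(-3*E²))*A - 5 = (-6*E²)*A - 5 = -6*A*E² - 5 = -5 - 6*A*E²)
s(K) = 1/(-5 + K)
(t(-7, 7)*1)*s(-1) = ((-5 - 6*(-7)*7²)*1)/(-5 - 1) = ((-5 - 6*(-7)*49)*1)/(-6) = ((-5 + 2058)*1)*(-⅙) = (2053*1)*(-⅙) = 2053*(-⅙) = -2053/6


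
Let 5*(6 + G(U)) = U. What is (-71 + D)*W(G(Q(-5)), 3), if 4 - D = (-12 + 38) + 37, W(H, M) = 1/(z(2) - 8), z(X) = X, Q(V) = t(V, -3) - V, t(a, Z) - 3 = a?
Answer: 65/3 ≈ 21.667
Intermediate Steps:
t(a, Z) = 3 + a
Q(V) = 3 (Q(V) = (3 + V) - V = 3)
G(U) = -6 + U/5
W(H, M) = -1/6 (W(H, M) = 1/(2 - 8) = 1/(-6) = -1/6)
D = -59 (D = 4 - ((-12 + 38) + 37) = 4 - (26 + 37) = 4 - 1*63 = 4 - 63 = -59)
(-71 + D)*W(G(Q(-5)), 3) = (-71 - 59)*(-1/6) = -130*(-1/6) = 65/3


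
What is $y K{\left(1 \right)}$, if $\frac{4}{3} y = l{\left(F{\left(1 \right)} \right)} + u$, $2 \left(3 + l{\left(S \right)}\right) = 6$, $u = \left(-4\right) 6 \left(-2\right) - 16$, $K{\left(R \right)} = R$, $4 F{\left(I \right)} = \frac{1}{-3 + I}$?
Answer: $24$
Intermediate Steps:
$F{\left(I \right)} = \frac{1}{4 \left(-3 + I\right)}$
$u = 32$ ($u = \left(-24\right) \left(-2\right) - 16 = 48 - 16 = 32$)
$l{\left(S \right)} = 0$ ($l{\left(S \right)} = -3 + \frac{1}{2} \cdot 6 = -3 + 3 = 0$)
$y = 24$ ($y = \frac{3 \left(0 + 32\right)}{4} = \frac{3}{4} \cdot 32 = 24$)
$y K{\left(1 \right)} = 24 \cdot 1 = 24$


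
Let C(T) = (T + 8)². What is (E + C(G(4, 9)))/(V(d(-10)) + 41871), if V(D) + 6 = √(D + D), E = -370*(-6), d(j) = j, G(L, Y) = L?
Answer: 19793772/350535649 - 4728*I*√5/1752678245 ≈ 0.056467 - 6.032e-6*I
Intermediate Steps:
C(T) = (8 + T)²
E = 2220
V(D) = -6 + √2*√D (V(D) = -6 + √(D + D) = -6 + √(2*D) = -6 + √2*√D)
(E + C(G(4, 9)))/(V(d(-10)) + 41871) = (2220 + (8 + 4)²)/((-6 + √2*√(-10)) + 41871) = (2220 + 12²)/((-6 + √2*(I*√10)) + 41871) = (2220 + 144)/((-6 + 2*I*√5) + 41871) = 2364/(41865 + 2*I*√5)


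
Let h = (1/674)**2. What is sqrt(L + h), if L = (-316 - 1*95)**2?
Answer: sqrt(76736756197)/674 ≈ 411.00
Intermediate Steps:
h = 1/454276 (h = (1/674)**2 = 1/454276 ≈ 2.2013e-6)
L = 168921 (L = (-316 - 95)**2 = (-411)**2 = 168921)
sqrt(L + h) = sqrt(168921 + 1/454276) = sqrt(76736756197/454276) = sqrt(76736756197)/674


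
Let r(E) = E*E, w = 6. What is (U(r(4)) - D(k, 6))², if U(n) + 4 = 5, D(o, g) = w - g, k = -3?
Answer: 1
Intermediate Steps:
D(o, g) = 6 - g
r(E) = E²
U(n) = 1 (U(n) = -4 + 5 = 1)
(U(r(4)) - D(k, 6))² = (1 - (6 - 1*6))² = (1 - (6 - 6))² = (1 - 1*0)² = (1 + 0)² = 1² = 1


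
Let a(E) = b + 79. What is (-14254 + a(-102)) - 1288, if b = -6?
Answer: -15469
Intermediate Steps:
a(E) = 73 (a(E) = -6 + 79 = 73)
(-14254 + a(-102)) - 1288 = (-14254 + 73) - 1288 = -14181 - 1288 = -15469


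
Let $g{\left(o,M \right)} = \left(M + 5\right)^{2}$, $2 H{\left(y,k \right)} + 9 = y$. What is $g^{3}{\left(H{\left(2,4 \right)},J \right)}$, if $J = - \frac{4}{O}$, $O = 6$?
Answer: $\frac{4826809}{729} \approx 6621.1$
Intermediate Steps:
$H{\left(y,k \right)} = - \frac{9}{2} + \frac{y}{2}$
$J = - \frac{2}{3}$ ($J = - \frac{4}{6} = \left(-4\right) \frac{1}{6} = - \frac{2}{3} \approx -0.66667$)
$g{\left(o,M \right)} = \left(5 + M\right)^{2}$
$g^{3}{\left(H{\left(2,4 \right)},J \right)} = \left(\left(5 - \frac{2}{3}\right)^{2}\right)^{3} = \left(\left(\frac{13}{3}\right)^{2}\right)^{3} = \left(\frac{169}{9}\right)^{3} = \frac{4826809}{729}$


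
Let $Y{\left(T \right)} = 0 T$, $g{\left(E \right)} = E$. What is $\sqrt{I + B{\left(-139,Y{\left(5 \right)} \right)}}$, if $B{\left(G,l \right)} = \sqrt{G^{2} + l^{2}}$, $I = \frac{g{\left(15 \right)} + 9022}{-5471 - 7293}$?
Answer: $\frac{\sqrt{5632622369}}{6382} \approx 11.76$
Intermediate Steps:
$Y{\left(T \right)} = 0$
$I = - \frac{9037}{12764}$ ($I = \frac{15 + 9022}{-5471 - 7293} = \frac{9037}{-12764} = 9037 \left(- \frac{1}{12764}\right) = - \frac{9037}{12764} \approx -0.70801$)
$\sqrt{I + B{\left(-139,Y{\left(5 \right)} \right)}} = \sqrt{- \frac{9037}{12764} + \sqrt{\left(-139\right)^{2} + 0^{2}}} = \sqrt{- \frac{9037}{12764} + \sqrt{19321 + 0}} = \sqrt{- \frac{9037}{12764} + \sqrt{19321}} = \sqrt{- \frac{9037}{12764} + 139} = \sqrt{\frac{1765159}{12764}} = \frac{\sqrt{5632622369}}{6382}$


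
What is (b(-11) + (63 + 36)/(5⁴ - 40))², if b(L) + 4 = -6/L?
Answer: 5517801/511225 ≈ 10.793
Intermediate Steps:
b(L) = -4 - 6/L
(b(-11) + (63 + 36)/(5⁴ - 40))² = ((-4 - 6/(-11)) + (63 + 36)/(5⁴ - 40))² = ((-4 - 6*(-1/11)) + 99/(625 - 40))² = ((-4 + 6/11) + 99/585)² = (-38/11 + 99*(1/585))² = (-38/11 + 11/65)² = (-2349/715)² = 5517801/511225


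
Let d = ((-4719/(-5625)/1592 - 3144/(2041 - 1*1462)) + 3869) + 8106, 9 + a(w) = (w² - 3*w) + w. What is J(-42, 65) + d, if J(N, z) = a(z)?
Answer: 9249694428589/576105000 ≈ 16056.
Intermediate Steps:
a(w) = -9 + w² - 2*w (a(w) = -9 + ((w² - 3*w) + w) = -9 + (w² - 2*w) = -9 + w² - 2*w)
J(N, z) = -9 + z² - 2*z
d = 6895729398589/576105000 (d = ((-4719*(-1/5625)*(1/1592) - 3144/(2041 - 1462)) + 3869) + 8106 = (((1573/1875)*(1/1592) - 3144/579) + 3869) + 8106 = ((1573/2985000 - 3144*1/579) + 3869) + 8106 = ((1573/2985000 - 1048/193) + 3869) + 8106 = (-3127976411/576105000 + 3869) + 8106 = 2225822268589/576105000 + 8106 = 6895729398589/576105000 ≈ 11970.)
J(-42, 65) + d = (-9 + 65² - 2*65) + 6895729398589/576105000 = (-9 + 4225 - 130) + 6895729398589/576105000 = 4086 + 6895729398589/576105000 = 9249694428589/576105000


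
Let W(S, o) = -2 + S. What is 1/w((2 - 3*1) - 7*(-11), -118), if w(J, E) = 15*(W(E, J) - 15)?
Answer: -1/2025 ≈ -0.00049383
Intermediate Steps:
w(J, E) = -255 + 15*E (w(J, E) = 15*((-2 + E) - 15) = 15*(-17 + E) = -255 + 15*E)
1/w((2 - 3*1) - 7*(-11), -118) = 1/(-255 + 15*(-118)) = 1/(-255 - 1770) = 1/(-2025) = -1/2025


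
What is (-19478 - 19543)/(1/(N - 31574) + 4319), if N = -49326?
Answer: -1052266300/116469033 ≈ -9.0347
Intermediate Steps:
(-19478 - 19543)/(1/(N - 31574) + 4319) = (-19478 - 19543)/(1/(-49326 - 31574) + 4319) = -39021/(1/(-80900) + 4319) = -39021/(-1/80900 + 4319) = -39021/349407099/80900 = -39021*80900/349407099 = -1052266300/116469033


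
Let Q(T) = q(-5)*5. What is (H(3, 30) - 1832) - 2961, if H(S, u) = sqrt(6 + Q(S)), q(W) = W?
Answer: -4793 + I*sqrt(19) ≈ -4793.0 + 4.3589*I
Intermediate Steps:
Q(T) = -25 (Q(T) = -5*5 = -25)
H(S, u) = I*sqrt(19) (H(S, u) = sqrt(6 - 25) = sqrt(-19) = I*sqrt(19))
(H(3, 30) - 1832) - 2961 = (I*sqrt(19) - 1832) - 2961 = (-1832 + I*sqrt(19)) - 2961 = -4793 + I*sqrt(19)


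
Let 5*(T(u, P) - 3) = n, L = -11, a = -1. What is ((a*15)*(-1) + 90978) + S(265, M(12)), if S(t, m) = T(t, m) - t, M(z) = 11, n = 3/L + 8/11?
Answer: 998042/11 ≈ 90731.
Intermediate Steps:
n = 5/11 (n = 3/(-11) + 8/11 = 3*(-1/11) + 8*(1/11) = -3/11 + 8/11 = 5/11 ≈ 0.45455)
T(u, P) = 34/11 (T(u, P) = 3 + (⅕)*(5/11) = 3 + 1/11 = 34/11)
S(t, m) = 34/11 - t
((a*15)*(-1) + 90978) + S(265, M(12)) = (-1*15*(-1) + 90978) + (34/11 - 1*265) = (-15*(-1) + 90978) + (34/11 - 265) = (15 + 90978) - 2881/11 = 90993 - 2881/11 = 998042/11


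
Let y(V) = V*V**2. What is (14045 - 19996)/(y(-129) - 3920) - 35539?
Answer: -76430487300/2150609 ≈ -35539.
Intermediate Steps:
y(V) = V**3
(14045 - 19996)/(y(-129) - 3920) - 35539 = (14045 - 19996)/((-129)**3 - 3920) - 35539 = -5951/(-2146689 - 3920) - 35539 = -5951/(-2150609) - 35539 = -5951*(-1/2150609) - 35539 = 5951/2150609 - 35539 = -76430487300/2150609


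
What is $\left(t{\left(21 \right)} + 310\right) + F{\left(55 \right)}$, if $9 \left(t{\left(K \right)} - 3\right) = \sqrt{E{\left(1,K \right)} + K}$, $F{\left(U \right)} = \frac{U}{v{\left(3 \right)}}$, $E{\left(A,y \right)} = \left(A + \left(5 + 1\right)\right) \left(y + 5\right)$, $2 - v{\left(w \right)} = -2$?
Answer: $\frac{1307}{4} + \frac{\sqrt{203}}{9} \approx 328.33$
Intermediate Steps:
$v{\left(w \right)} = 4$ ($v{\left(w \right)} = 2 - -2 = 2 + 2 = 4$)
$E{\left(A,y \right)} = \left(5 + y\right) \left(6 + A\right)$ ($E{\left(A,y \right)} = \left(A + 6\right) \left(5 + y\right) = \left(6 + A\right) \left(5 + y\right) = \left(5 + y\right) \left(6 + A\right)$)
$F{\left(U \right)} = \frac{U}{4}$
$t{\left(K \right)} = 3 + \frac{\sqrt{35 + 8 K}}{9}$ ($t{\left(K \right)} = 3 + \frac{\sqrt{\left(30 + 5 \cdot 1 + 6 K + 1 K\right) + K}}{9} = 3 + \frac{\sqrt{\left(30 + 5 + 6 K + K\right) + K}}{9} = 3 + \frac{\sqrt{\left(35 + 7 K\right) + K}}{9} = 3 + \frac{\sqrt{35 + 8 K}}{9}$)
$\left(t{\left(21 \right)} + 310\right) + F{\left(55 \right)} = \left(\left(3 + \frac{\sqrt{35 + 8 \cdot 21}}{9}\right) + 310\right) + \frac{1}{4} \cdot 55 = \left(\left(3 + \frac{\sqrt{35 + 168}}{9}\right) + 310\right) + \frac{55}{4} = \left(\left(3 + \frac{\sqrt{203}}{9}\right) + 310\right) + \frac{55}{4} = \left(313 + \frac{\sqrt{203}}{9}\right) + \frac{55}{4} = \frac{1307}{4} + \frac{\sqrt{203}}{9}$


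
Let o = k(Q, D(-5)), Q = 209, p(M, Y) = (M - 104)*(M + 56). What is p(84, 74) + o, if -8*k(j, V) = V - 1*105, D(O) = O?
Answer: -11145/4 ≈ -2786.3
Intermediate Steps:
p(M, Y) = (-104 + M)*(56 + M)
k(j, V) = 105/8 - V/8 (k(j, V) = -(V - 1*105)/8 = -(V - 105)/8 = -(-105 + V)/8 = 105/8 - V/8)
o = 55/4 (o = 105/8 - ⅛*(-5) = 105/8 + 5/8 = 55/4 ≈ 13.750)
p(84, 74) + o = (-5824 + 84² - 48*84) + 55/4 = (-5824 + 7056 - 4032) + 55/4 = -2800 + 55/4 = -11145/4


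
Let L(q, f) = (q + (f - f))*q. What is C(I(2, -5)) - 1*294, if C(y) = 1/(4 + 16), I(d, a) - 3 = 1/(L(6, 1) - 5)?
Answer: -5879/20 ≈ -293.95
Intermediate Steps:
L(q, f) = q**2 (L(q, f) = (q + 0)*q = q*q = q**2)
I(d, a) = 94/31 (I(d, a) = 3 + 1/(6**2 - 5) = 3 + 1/(36 - 5) = 3 + 1/31 = 94/31)
C(y) = 1/20
C(I(2, -5)) - 1*294 = 1/20 - 1*294 = 1/20 - 294 = -5879/20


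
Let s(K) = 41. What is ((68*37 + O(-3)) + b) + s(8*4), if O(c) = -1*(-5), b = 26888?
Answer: 29450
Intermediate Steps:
O(c) = 5
((68*37 + O(-3)) + b) + s(8*4) = ((68*37 + 5) + 26888) + 41 = ((2516 + 5) + 26888) + 41 = (2521 + 26888) + 41 = 29409 + 41 = 29450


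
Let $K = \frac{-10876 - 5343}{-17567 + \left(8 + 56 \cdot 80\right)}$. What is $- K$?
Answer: $- \frac{16219}{13079} \approx -1.2401$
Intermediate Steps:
$K = \frac{16219}{13079}$ ($K = - \frac{16219}{-17567 + \left(8 + 4480\right)} = - \frac{16219}{-17567 + 4488} = - \frac{16219}{-13079} = \left(-16219\right) \left(- \frac{1}{13079}\right) = \frac{16219}{13079} \approx 1.2401$)
$- K = \left(-1\right) \frac{16219}{13079} = - \frac{16219}{13079}$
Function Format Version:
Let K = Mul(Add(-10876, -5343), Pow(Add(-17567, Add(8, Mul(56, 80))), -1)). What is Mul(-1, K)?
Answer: Rational(-16219, 13079) ≈ -1.2401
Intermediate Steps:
K = Rational(16219, 13079) (K = Mul(-16219, Pow(Add(-17567, Add(8, 4480)), -1)) = Mul(-16219, Pow(Add(-17567, 4488), -1)) = Mul(-16219, Pow(-13079, -1)) = Mul(-16219, Rational(-1, 13079)) = Rational(16219, 13079) ≈ 1.2401)
Mul(-1, K) = Mul(-1, Rational(16219, 13079)) = Rational(-16219, 13079)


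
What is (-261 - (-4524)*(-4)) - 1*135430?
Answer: -153787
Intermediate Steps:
(-261 - (-4524)*(-4)) - 1*135430 = (-261 - 348*52) - 135430 = (-261 - 18096) - 135430 = -18357 - 135430 = -153787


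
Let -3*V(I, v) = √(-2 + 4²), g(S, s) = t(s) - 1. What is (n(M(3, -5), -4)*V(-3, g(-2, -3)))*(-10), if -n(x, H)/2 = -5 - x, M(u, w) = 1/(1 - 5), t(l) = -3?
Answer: 95*√14/3 ≈ 118.49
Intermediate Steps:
g(S, s) = -4 (g(S, s) = -3 - 1 = -4)
M(u, w) = -¼ (M(u, w) = 1/(-4) = -¼)
n(x, H) = 10 + 2*x (n(x, H) = -2*(-5 - x) = 10 + 2*x)
V(I, v) = -√14/3 (V(I, v) = -√(-2 + 4²)/3 = -√(-2 + 16)/3 = -√14/3)
(n(M(3, -5), -4)*V(-3, g(-2, -3)))*(-10) = ((10 + 2*(-¼))*(-√14/3))*(-10) = ((10 - ½)*(-√14/3))*(-10) = (19*(-√14/3)/2)*(-10) = -19*√14/6*(-10) = 95*√14/3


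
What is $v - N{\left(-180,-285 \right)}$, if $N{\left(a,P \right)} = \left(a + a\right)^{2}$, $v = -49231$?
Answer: $-178831$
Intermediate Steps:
$N{\left(a,P \right)} = 4 a^{2}$ ($N{\left(a,P \right)} = \left(2 a\right)^{2} = 4 a^{2}$)
$v - N{\left(-180,-285 \right)} = -49231 - 4 \left(-180\right)^{2} = -49231 - 4 \cdot 32400 = -49231 - 129600 = -178831$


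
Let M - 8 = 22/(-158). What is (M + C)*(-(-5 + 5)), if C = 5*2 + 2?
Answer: 0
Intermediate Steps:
C = 12 (C = 10 + 2 = 12)
M = 621/79 (M = 8 + 22/(-158) = 8 + 22*(-1/158) = 8 - 11/79 = 621/79 ≈ 7.8608)
(M + C)*(-(-5 + 5)) = (621/79 + 12)*(-(-5 + 5)) = 1569*(-1*0)/79 = (1569/79)*0 = 0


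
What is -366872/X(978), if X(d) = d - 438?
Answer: -91718/135 ≈ -679.39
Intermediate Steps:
X(d) = -438 + d
-366872/X(978) = -366872/(-438 + 978) = -366872/540 = -366872*1/540 = -91718/135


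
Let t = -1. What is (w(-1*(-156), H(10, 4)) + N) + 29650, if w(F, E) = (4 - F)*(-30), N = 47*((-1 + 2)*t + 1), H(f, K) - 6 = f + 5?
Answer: 34210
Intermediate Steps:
H(f, K) = 11 + f (H(f, K) = 6 + (f + 5) = 6 + (5 + f) = 11 + f)
N = 0 (N = 47*((-1 + 2)*(-1) + 1) = 47*(1*(-1) + 1) = 47*(-1 + 1) = 47*0 = 0)
w(F, E) = -120 + 30*F
(w(-1*(-156), H(10, 4)) + N) + 29650 = ((-120 + 30*(-1*(-156))) + 0) + 29650 = ((-120 + 30*156) + 0) + 29650 = ((-120 + 4680) + 0) + 29650 = (4560 + 0) + 29650 = 4560 + 29650 = 34210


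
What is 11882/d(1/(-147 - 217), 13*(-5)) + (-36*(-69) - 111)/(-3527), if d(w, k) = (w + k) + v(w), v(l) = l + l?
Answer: -15310596595/83459401 ≈ -183.45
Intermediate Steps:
v(l) = 2*l
d(w, k) = k + 3*w (d(w, k) = (w + k) + 2*w = (k + w) + 2*w = k + 3*w)
11882/d(1/(-147 - 217), 13*(-5)) + (-36*(-69) - 111)/(-3527) = 11882/(13*(-5) + 3/(-147 - 217)) + (-36*(-69) - 111)/(-3527) = 11882/(-65 + 3/(-364)) + (2484 - 111)*(-1/3527) = 11882/(-65 + 3*(-1/364)) + 2373*(-1/3527) = 11882/(-65 - 3/364) - 2373/3527 = 11882/(-23663/364) - 2373/3527 = 11882*(-364/23663) - 2373/3527 = -4325048/23663 - 2373/3527 = -15310596595/83459401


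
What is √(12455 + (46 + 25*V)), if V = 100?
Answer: √15001 ≈ 122.48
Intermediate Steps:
√(12455 + (46 + 25*V)) = √(12455 + (46 + 25*100)) = √(12455 + (46 + 2500)) = √(12455 + 2546) = √15001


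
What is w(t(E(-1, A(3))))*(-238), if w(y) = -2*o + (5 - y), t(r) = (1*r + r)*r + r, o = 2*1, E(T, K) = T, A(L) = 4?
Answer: 0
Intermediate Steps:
o = 2
t(r) = r + 2*r² (t(r) = (r + r)*r + r = (2*r)*r + r = 2*r² + r = r + 2*r²)
w(y) = 1 - y (w(y) = -2*2 + (5 - y) = -4 + (5 - y) = 1 - y)
w(t(E(-1, A(3))))*(-238) = (1 - (-1)*(1 + 2*(-1)))*(-238) = (1 - (-1)*(1 - 2))*(-238) = (1 - (-1)*(-1))*(-238) = (1 - 1*1)*(-238) = (1 - 1)*(-238) = 0*(-238) = 0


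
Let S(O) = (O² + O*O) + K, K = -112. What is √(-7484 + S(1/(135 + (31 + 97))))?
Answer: I*√525407722/263 ≈ 87.155*I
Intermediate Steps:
S(O) = -112 + 2*O² (S(O) = (O² + O*O) - 112 = (O² + O²) - 112 = 2*O² - 112 = -112 + 2*O²)
√(-7484 + S(1/(135 + (31 + 97)))) = √(-7484 + (-112 + 2*(1/(135 + (31 + 97)))²)) = √(-7484 + (-112 + 2*(1/(135 + 128))²)) = √(-7484 + (-112 + 2*(1/263)²)) = √(-7484 + (-112 + 2*(1/69169))) = √(-7484 + (-112 + 2/69169)) = √(-7484 - 7746926/69169) = √(-525407722/69169) = I*√525407722/263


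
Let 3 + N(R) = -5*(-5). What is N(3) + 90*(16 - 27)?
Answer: -968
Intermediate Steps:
N(R) = 22 (N(R) = -3 - 5*(-5) = -3 + 25 = 22)
N(3) + 90*(16 - 27) = 22 + 90*(16 - 27) = 22 + 90*(-11) = 22 - 990 = -968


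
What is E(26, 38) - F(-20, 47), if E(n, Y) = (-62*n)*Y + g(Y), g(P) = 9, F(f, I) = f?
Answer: -61227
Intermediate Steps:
E(n, Y) = 9 - 62*Y*n (E(n, Y) = (-62*n)*Y + 9 = -62*Y*n + 9 = 9 - 62*Y*n)
E(26, 38) - F(-20, 47) = (9 - 62*38*26) - 1*(-20) = (9 - 61256) + 20 = -61247 + 20 = -61227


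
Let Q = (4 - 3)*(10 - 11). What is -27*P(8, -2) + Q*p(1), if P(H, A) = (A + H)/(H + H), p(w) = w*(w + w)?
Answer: -97/8 ≈ -12.125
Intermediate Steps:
p(w) = 2*w**2 (p(w) = w*(2*w) = 2*w**2)
Q = -1 (Q = 1*(-1) = -1)
P(H, A) = (A + H)/(2*H) (P(H, A) = (A + H)/((2*H)) = (A + H)*(1/(2*H)) = (A + H)/(2*H))
-27*P(8, -2) + Q*p(1) = -27*(-2 + 8)/(2*8) - 2*1**2 = -27*6/(2*8) - 2 = -27*3/8 - 1*2 = -81/8 - 2 = -97/8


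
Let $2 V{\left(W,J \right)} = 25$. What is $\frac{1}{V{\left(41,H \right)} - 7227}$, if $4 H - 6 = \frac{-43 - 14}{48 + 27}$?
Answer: $- \frac{2}{14429} \approx -0.00013861$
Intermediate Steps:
$H = \frac{131}{100}$ ($H = \frac{3}{2} + \frac{\left(-43 - 14\right) \frac{1}{48 + 27}}{4} = \frac{3}{2} + \frac{\left(-57\right) \frac{1}{75}}{4} = \frac{3}{2} + \frac{1}{4} \left(- \frac{19}{25}\right) = \frac{3}{2} - \frac{19}{100} = \frac{131}{100} \approx 1.31$)
$V{\left(W,J \right)} = \frac{25}{2}$ ($V{\left(W,J \right)} = \frac{1}{2} \cdot 25 = \frac{25}{2}$)
$\frac{1}{V{\left(41,H \right)} - 7227} = \frac{1}{\frac{25}{2} - 7227} = \frac{1}{- \frac{14429}{2}} = - \frac{2}{14429}$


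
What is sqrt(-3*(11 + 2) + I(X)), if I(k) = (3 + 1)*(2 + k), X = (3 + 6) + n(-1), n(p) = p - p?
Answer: sqrt(5) ≈ 2.2361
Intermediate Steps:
n(p) = 0
X = 9 (X = (3 + 6) + 0 = 9 + 0 = 9)
I(k) = 8 + 4*k (I(k) = 4*(2 + k) = 8 + 4*k)
sqrt(-3*(11 + 2) + I(X)) = sqrt(-3*(11 + 2) + (8 + 4*9)) = sqrt(-3*13 + (8 + 36)) = sqrt(-39 + 44) = sqrt(5)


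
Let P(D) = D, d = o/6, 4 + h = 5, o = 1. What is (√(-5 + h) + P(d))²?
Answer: -143/36 + 2*I/3 ≈ -3.9722 + 0.66667*I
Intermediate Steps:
h = 1 (h = -4 + 5 = 1)
d = ⅙ (d = 1/6 = (⅙)*1 = ⅙ ≈ 0.16667)
(√(-5 + h) + P(d))² = (√(-5 + 1) + ⅙)² = (√(-4) + ⅙)² = (2*I + ⅙)² = (⅙ + 2*I)²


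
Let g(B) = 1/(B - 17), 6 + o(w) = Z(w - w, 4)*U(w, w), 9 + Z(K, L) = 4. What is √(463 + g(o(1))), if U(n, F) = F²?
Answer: √90741/14 ≈ 21.517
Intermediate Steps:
Z(K, L) = -5 (Z(K, L) = -9 + 4 = -5)
o(w) = -6 - 5*w²
g(B) = 1/(-17 + B)
√(463 + g(o(1))) = √(463 + 1/(-17 + (-6 - 5*1²))) = √(463 + 1/(-17 + (-6 - 5*1))) = √(463 + 1/(-17 + (-6 - 5))) = √(463 + 1/(-17 - 11)) = √(463 + 1/(-28)) = √(463 - 1/28) = √(12963/28) = √90741/14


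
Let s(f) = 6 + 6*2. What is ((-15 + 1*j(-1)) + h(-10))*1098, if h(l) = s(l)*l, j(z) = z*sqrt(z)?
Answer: -214110 - 1098*I ≈ -2.1411e+5 - 1098.0*I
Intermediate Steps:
j(z) = z**(3/2)
s(f) = 18 (s(f) = 6 + 12 = 18)
h(l) = 18*l
((-15 + 1*j(-1)) + h(-10))*1098 = ((-15 + 1*(-1)**(3/2)) + 18*(-10))*1098 = ((-15 + 1*(-I)) - 180)*1098 = ((-15 - I) - 180)*1098 = (-195 - I)*1098 = -214110 - 1098*I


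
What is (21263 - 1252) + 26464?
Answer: 46475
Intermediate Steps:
(21263 - 1252) + 26464 = 20011 + 26464 = 46475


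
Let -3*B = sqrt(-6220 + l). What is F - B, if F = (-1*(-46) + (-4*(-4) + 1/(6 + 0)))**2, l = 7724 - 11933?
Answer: 139129/36 + I*sqrt(10429)/3 ≈ 3864.7 + 34.041*I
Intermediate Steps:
l = -4209
B = -I*sqrt(10429)/3 (B = -sqrt(-6220 - 4209)/3 = -I*sqrt(10429)/3 ≈ -34.041*I)
F = 139129/36 (F = (46 + (16 + 1/6))**2 = (46 + 97/6)**2 = (373/6)**2 = 139129/36 ≈ 3864.7)
F - B = 139129/36 - (-1)*I*sqrt(10429)/3 = 139129/36 + I*sqrt(10429)/3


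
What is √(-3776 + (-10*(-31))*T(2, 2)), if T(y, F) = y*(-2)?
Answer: 2*I*√1254 ≈ 70.824*I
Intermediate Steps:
T(y, F) = -2*y
√(-3776 + (-10*(-31))*T(2, 2)) = √(-3776 + (-10*(-31))*(-2*2)) = √(-3776 + 310*(-4)) = √(-3776 - 1240) = √(-5016) = 2*I*√1254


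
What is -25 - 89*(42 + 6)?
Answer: -4297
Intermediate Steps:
-25 - 89*(42 + 6) = -25 - 89*48 = -25 - 4272 = -4297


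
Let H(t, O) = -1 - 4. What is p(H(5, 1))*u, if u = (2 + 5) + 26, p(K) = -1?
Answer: -33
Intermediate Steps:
H(t, O) = -5
u = 33 (u = 7 + 26 = 33)
p(H(5, 1))*u = -1*33 = -33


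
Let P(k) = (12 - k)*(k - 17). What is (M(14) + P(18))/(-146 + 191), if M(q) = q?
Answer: 8/45 ≈ 0.17778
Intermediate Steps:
P(k) = (-17 + k)*(12 - k) (P(k) = (12 - k)*(-17 + k) = (-17 + k)*(12 - k))
(M(14) + P(18))/(-146 + 191) = (14 + (-204 - 1*18**2 + 29*18))/(-146 + 191) = (14 + (-204 - 1*324 + 522))/45 = (14 + (-204 - 324 + 522))*(1/45) = (14 - 6)*(1/45) = 8*(1/45) = 8/45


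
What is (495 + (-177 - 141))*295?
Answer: 52215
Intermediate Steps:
(495 + (-177 - 141))*295 = (495 - 318)*295 = 177*295 = 52215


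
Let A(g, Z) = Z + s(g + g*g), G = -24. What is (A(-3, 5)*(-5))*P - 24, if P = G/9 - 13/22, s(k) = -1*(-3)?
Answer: 3508/33 ≈ 106.30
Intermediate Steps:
s(k) = 3
A(g, Z) = 3 + Z (A(g, Z) = Z + 3 = 3 + Z)
P = -215/66 (P = -24/9 - 13/22 = -24*⅑ - 13*1/22 = -8/3 - 13/22 = -215/66 ≈ -3.2576)
(A(-3, 5)*(-5))*P - 24 = ((3 + 5)*(-5))*(-215/66) - 24 = (8*(-5))*(-215/66) - 24 = -40*(-215/66) - 24 = 4300/33 - 24 = 3508/33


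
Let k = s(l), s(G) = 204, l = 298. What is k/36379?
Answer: 204/36379 ≈ 0.0056076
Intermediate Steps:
k = 204
k/36379 = 204/36379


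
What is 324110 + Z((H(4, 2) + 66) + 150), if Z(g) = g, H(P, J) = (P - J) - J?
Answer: 324326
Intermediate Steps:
H(P, J) = P - 2*J
324110 + Z((H(4, 2) + 66) + 150) = 324110 + (((4 - 2*2) + 66) + 150) = 324110 + (((4 - 4) + 66) + 150) = 324110 + ((0 + 66) + 150) = 324110 + (66 + 150) = 324110 + 216 = 324326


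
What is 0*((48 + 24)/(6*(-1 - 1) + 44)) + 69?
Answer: 69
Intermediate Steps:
0*((48 + 24)/(6*(-1 - 1) + 44)) + 69 = 0*(72/(6*(-2) + 44)) + 69 = 0*(72/(-12 + 44)) + 69 = 0*(72/32) + 69 = 0*(72*(1/32)) + 69 = 0*(9/4) + 69 = 0 + 69 = 69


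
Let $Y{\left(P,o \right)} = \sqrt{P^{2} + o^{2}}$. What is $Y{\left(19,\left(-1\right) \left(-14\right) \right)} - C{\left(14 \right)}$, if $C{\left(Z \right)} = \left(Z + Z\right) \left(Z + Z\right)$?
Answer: $-784 + \sqrt{557} \approx -760.4$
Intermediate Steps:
$C{\left(Z \right)} = 4 Z^{2}$ ($C{\left(Z \right)} = 2 Z 2 Z = 4 Z^{2}$)
$Y{\left(19,\left(-1\right) \left(-14\right) \right)} - C{\left(14 \right)} = \sqrt{19^{2} + \left(\left(-1\right) \left(-14\right)\right)^{2}} - 4 \cdot 14^{2} = \sqrt{361 + 14^{2}} - 4 \cdot 196 = \sqrt{361 + 196} - 784 = \sqrt{557} - 784 = -784 + \sqrt{557}$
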